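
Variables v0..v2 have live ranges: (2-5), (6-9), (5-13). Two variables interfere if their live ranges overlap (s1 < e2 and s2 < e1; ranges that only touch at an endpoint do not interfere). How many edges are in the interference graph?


Check all pairs for overlapping intervals.
Two intervals (s1,e1) and (s2,e2) overlap if s1 < e2 and s2 < e1.
v0 (2-5) vs v1..v2: overlaps none -> 0
v1 (6-9) vs v2: overlaps v2 -> 1
Total overlapping pairs = 0 + 1 = 1

1


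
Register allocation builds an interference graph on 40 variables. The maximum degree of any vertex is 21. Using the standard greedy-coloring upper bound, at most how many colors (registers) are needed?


Greedy coloring never needs more than (max_degree + 1) colors: when coloring a vertex, at most max_degree neighbors are already colored.
Upper bound = 21 + 1 = 22

22


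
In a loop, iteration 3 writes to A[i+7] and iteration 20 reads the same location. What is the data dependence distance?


Distance = read iteration - write iteration
= 20 - 3 = 17

17


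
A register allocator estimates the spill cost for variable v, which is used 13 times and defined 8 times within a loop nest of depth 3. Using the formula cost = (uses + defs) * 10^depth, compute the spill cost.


uses + defs = 13 + 8 = 21
10^3 = 1000
Spill cost = 21 * 1000 = 21000

21000


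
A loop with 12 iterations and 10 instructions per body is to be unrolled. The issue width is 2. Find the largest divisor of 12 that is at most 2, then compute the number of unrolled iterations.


Largest divisor of 12 <= 2 is 2
New iterations = 12 / 2 = 6

6


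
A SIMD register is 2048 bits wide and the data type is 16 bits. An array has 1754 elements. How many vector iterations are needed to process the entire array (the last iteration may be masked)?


Width = 2048 / 16 = 128 elements per vector op
Iterations = ceil(1754 / 128) = 14

14


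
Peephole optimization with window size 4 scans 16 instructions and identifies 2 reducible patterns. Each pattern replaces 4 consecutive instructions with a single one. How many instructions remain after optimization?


Each match removes 3 instructions.
Total removed = 2 * 3 = 6
Remaining = 16 - 6 = 10

10


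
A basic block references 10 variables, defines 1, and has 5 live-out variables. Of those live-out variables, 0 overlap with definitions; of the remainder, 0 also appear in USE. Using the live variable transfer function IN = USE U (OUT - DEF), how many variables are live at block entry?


OUT - DEF: 5 - 0 = 5
|IN| = |USE| + |OUT - DEF| - |USE ∩ (OUT - DEF)| = 10 + 5 - 0 = 15

15


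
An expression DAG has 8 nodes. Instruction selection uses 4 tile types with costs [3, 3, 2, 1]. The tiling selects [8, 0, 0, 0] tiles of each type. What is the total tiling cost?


Total cost = sum(count_i * cost_i)
= 8*3 + 0*3 + 0*2 + 0*1
= 24

24


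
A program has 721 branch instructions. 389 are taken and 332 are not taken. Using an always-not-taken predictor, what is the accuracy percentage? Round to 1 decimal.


Predictor: always-not-taken
Correct predictions = 332
Accuracy = 332 / 721 * 100 = 46.0%

46.0


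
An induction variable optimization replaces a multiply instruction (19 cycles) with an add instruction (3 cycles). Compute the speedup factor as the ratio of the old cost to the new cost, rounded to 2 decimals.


Ratio = mult_cost / add_cost = 19 / 3 = 6.33

6.33


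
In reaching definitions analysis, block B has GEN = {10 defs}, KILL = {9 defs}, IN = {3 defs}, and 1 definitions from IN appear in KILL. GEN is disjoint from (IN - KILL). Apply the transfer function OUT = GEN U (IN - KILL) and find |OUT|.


IN - KILL: 3 - 1 = 2 surviving definitions
OUT = GEN + surviving = 10 + 2 = 12

12


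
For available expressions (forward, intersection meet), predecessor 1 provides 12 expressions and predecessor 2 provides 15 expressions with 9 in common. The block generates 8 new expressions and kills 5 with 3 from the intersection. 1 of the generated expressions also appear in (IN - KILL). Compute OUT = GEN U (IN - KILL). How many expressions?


IN = intersection of predecessors = 9
IN - KILL = 9 - 3 = 6
|OUT| = |GEN| + |IN - KILL| - |GEN ∩ (IN - KILL)| = 8 + 6 - 1 = 13

13


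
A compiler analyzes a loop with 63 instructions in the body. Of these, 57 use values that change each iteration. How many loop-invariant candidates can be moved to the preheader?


Invariant candidates = total - loop-dependent
= 63 - 57 = 6

6


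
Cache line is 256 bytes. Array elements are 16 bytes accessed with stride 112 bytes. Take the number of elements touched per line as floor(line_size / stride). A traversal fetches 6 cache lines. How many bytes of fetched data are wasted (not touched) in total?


Elements per line = floor(256 / 112) = 2
Bytes used per line = 2 * 16 = 32
Wasted per line = 256 - 32 = 224
Total wasted = 224 * 6 = 1344

1344


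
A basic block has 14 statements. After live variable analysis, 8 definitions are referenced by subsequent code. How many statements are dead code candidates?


Dead code = total statements - live definitions
= 14 - 8 = 6

6


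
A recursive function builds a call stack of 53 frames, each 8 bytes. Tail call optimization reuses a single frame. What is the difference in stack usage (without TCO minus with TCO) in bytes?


Without TCO: 53 * 8 = 424 bytes
With TCO: reuse 1 frame = 8 bytes
Savings = 424 - 8 = 416

416


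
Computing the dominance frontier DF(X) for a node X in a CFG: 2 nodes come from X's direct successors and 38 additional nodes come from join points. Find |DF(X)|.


DF(X) = direct successor contributions + join point contributions
= 2 + 38 = 40

40


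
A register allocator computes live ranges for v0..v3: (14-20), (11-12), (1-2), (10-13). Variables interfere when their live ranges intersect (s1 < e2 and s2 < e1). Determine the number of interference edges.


Check all pairs for overlapping intervals.
Two intervals (s1,e1) and (s2,e2) overlap if s1 < e2 and s2 < e1.
v0 (14-20) vs v1..v3: overlaps none -> 0
v1 (11-12) vs v2..v3: overlaps v3 -> 1
v2 (1-2) vs v3: overlaps none -> 0
Total overlapping pairs = 0 + 1 + 0 = 1

1


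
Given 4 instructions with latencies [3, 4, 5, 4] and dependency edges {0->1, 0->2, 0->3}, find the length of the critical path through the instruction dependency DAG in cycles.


Compute longest path through dependency graph: dist(Ik) = max over predecessors of dist + latency(Ik).
dist(I0) = latency 3 = 3
dist(I1) = dist(I0) + 4 = 3 + 4 = 7
dist(I2) = dist(I0) + 5 = 3 + 5 = 8
dist(I3) = dist(I0) + 4 = 3 + 4 = 7
Critical path = max dist = 8

8


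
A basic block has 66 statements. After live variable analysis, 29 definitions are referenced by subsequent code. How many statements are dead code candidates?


Dead code = total statements - live definitions
= 66 - 29 = 37

37


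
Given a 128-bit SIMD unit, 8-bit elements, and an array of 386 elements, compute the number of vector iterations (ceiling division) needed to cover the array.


Width = 128 / 8 = 16 elements per vector op
Iterations = ceil(386 / 16) = 25

25


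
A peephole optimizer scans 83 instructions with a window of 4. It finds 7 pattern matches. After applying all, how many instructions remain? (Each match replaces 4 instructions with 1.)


Each match removes 3 instructions.
Total removed = 7 * 3 = 21
Remaining = 83 - 21 = 62

62


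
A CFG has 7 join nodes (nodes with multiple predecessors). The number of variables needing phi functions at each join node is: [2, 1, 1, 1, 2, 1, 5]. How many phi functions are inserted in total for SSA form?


Total phi functions = sum of phi functions at each join node
= 2 + 1 + 1 + 1 + 2 + 1 + 5 = 13

13


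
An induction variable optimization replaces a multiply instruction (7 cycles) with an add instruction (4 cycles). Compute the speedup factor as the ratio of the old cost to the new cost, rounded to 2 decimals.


Ratio = mult_cost / add_cost = 7 / 4 = 1.75

1.75


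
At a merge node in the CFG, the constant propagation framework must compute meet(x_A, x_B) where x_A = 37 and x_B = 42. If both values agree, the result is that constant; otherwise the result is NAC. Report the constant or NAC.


Meet operation: if both paths give the same constant, result is that constant; if they differ, result is NAC (not-a-constant).
Path A: 37, Path B: 42 -> differ
Result: not-a-constant -> NAC

NAC


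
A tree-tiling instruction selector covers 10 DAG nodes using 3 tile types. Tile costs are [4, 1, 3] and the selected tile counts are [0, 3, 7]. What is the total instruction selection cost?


Total cost = sum(count_i * cost_i)
= 0*4 + 3*1 + 7*3
= 24

24


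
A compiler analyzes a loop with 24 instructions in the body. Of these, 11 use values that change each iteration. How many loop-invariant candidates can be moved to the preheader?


Invariant candidates = total - loop-dependent
= 24 - 11 = 13

13


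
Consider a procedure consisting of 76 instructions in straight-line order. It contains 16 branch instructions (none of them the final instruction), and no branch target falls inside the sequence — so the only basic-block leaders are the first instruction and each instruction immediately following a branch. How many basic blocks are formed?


With no in-sequence branch targets, the leaders are the first instruction plus the instruction after each branch.
Number of basic blocks = branches + 1
= 16 + 1 = 17

17


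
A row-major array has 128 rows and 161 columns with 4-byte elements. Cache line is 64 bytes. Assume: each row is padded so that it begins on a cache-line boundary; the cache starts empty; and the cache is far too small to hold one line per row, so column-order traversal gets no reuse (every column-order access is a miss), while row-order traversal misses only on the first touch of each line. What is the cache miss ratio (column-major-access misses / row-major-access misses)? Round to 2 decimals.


Each row occupies 161 * 4 = 644 bytes and starts on a line boundary, so it spans ceil(644 / 64) = 11 cache lines.
Row-major traversal misses (one per line touched): 128 * ceil(161 * 4 / 64) = 1408
Column-major traversal misses (no reuse, every access misses): 128 * 161 = 20608
Ratio = 20608 / 1408 = 14.64

14.64


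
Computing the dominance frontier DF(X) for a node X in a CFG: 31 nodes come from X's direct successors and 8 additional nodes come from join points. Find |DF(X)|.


DF(X) = direct successor contributions + join point contributions
= 31 + 8 = 39

39


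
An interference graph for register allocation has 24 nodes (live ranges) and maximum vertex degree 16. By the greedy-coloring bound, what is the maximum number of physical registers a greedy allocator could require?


Greedy coloring never needs more than (max_degree + 1) colors: when coloring a vertex, at most max_degree neighbors are already colored.
Upper bound = 16 + 1 = 17

17


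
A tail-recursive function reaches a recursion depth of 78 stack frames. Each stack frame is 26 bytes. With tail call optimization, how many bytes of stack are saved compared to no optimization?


Without TCO: 78 * 26 = 2028 bytes
With TCO: reuse 1 frame = 26 bytes
Savings = 2028 - 26 = 2002

2002


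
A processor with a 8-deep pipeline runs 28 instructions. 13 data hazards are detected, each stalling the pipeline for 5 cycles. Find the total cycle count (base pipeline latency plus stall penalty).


Base cycles = 8 + 28 - 1 = 35
Total stalls = 13 * 5 = 65
Total = 35 + 65 = 100

100


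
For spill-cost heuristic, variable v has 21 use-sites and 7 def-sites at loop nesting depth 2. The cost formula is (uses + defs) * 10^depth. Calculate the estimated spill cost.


uses + defs = 21 + 7 = 28
10^2 = 100
Spill cost = 28 * 100 = 2800

2800


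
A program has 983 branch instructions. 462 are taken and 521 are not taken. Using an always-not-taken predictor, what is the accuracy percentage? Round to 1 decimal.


Predictor: always-not-taken
Correct predictions = 521
Accuracy = 521 / 983 * 100 = 53.0%

53.0


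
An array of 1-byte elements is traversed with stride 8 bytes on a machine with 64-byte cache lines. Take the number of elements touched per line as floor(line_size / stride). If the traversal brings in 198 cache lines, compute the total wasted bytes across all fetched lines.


Elements per line = floor(64 / 8) = 8
Bytes used per line = 8 * 1 = 8
Wasted per line = 64 - 8 = 56
Total wasted = 56 * 198 = 11088

11088


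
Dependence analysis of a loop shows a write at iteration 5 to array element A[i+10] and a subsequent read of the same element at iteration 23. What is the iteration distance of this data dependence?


Distance = read iteration - write iteration
= 23 - 5 = 18

18


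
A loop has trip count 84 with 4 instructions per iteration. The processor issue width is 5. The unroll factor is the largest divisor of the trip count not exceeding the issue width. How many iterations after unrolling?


Largest divisor of 84 <= 5 is 4
New iterations = 84 / 4 = 21

21


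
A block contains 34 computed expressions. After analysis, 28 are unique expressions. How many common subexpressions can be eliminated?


CSE count = total expressions - unique expressions
= 34 - 28 = 6

6


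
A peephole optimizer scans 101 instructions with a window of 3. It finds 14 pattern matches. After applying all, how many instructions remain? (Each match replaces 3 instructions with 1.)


Each match removes 2 instructions.
Total removed = 14 * 2 = 28
Remaining = 101 - 28 = 73

73


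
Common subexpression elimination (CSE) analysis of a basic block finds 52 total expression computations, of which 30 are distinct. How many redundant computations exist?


CSE count = total expressions - unique expressions
= 52 - 30 = 22

22


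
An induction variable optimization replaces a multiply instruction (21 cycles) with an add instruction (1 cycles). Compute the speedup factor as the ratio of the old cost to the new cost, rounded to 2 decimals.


Ratio = mult_cost / add_cost = 21 / 1 = 21.0

21.0


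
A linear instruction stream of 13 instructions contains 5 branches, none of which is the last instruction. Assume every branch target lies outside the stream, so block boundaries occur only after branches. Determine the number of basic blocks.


With no in-sequence branch targets, the leaders are the first instruction plus the instruction after each branch.
Number of basic blocks = branches + 1
= 5 + 1 = 6

6


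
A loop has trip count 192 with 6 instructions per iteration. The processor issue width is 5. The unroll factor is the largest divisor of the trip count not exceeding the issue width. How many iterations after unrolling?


Largest divisor of 192 <= 5 is 4
New iterations = 192 / 4 = 48

48


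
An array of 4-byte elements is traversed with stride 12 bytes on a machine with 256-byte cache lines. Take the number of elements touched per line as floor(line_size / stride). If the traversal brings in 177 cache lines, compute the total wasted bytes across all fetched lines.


Elements per line = floor(256 / 12) = 21
Bytes used per line = 21 * 4 = 84
Wasted per line = 256 - 84 = 172
Total wasted = 172 * 177 = 30444

30444


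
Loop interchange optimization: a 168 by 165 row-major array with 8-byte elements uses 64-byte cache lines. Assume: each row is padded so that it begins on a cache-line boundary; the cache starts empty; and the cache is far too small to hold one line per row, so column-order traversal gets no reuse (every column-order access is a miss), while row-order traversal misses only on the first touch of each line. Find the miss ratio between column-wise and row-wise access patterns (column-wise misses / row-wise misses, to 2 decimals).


Each row occupies 165 * 8 = 1320 bytes and starts on a line boundary, so it spans ceil(1320 / 64) = 21 cache lines.
Row-major traversal misses (one per line touched): 168 * ceil(165 * 8 / 64) = 3528
Column-major traversal misses (no reuse, every access misses): 168 * 165 = 27720
Ratio = 27720 / 3528 = 7.86

7.86


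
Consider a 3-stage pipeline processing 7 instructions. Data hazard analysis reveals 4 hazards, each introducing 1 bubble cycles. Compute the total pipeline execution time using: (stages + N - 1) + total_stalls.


Base cycles = 3 + 7 - 1 = 9
Total stalls = 4 * 1 = 4
Total = 9 + 4 = 13

13


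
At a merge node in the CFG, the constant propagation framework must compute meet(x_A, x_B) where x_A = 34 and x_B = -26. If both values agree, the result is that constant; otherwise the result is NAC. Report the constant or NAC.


Meet operation: if both paths give the same constant, result is that constant; if they differ, result is NAC (not-a-constant).
Path A: 34, Path B: -26 -> differ
Result: not-a-constant -> NAC

NAC


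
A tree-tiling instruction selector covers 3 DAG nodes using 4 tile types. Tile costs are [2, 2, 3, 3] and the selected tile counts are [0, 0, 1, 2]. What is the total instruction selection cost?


Total cost = sum(count_i * cost_i)
= 0*2 + 0*2 + 1*3 + 2*3
= 9

9


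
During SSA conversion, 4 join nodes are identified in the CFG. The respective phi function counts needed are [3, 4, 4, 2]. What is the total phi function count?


Total phi functions = sum of phi functions at each join node
= 3 + 4 + 4 + 2 = 13

13


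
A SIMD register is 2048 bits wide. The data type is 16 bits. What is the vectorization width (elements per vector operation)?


Width = SIMD bits / data type bits
= 2048 / 16 = 128

128


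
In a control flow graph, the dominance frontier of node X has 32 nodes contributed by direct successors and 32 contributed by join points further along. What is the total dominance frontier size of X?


DF(X) = direct successor contributions + join point contributions
= 32 + 32 = 64

64


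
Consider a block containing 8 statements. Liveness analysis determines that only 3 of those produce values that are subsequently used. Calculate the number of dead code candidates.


Dead code = total statements - live definitions
= 8 - 3 = 5

5


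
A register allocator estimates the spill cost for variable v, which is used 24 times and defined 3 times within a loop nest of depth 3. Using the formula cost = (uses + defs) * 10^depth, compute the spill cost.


uses + defs = 24 + 3 = 27
10^3 = 1000
Spill cost = 27 * 1000 = 27000

27000


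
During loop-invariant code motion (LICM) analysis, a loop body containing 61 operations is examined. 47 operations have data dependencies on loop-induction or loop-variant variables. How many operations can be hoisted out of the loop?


Invariant candidates = total - loop-dependent
= 61 - 47 = 14

14


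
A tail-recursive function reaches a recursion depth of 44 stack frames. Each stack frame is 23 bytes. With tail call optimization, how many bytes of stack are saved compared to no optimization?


Without TCO: 44 * 23 = 1012 bytes
With TCO: reuse 1 frame = 23 bytes
Savings = 1012 - 23 = 989

989


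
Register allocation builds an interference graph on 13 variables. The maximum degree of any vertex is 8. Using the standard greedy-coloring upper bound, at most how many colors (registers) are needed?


Greedy coloring never needs more than (max_degree + 1) colors: when coloring a vertex, at most max_degree neighbors are already colored.
Upper bound = 8 + 1 = 9

9


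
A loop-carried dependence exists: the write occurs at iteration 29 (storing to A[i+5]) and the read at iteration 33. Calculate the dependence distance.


Distance = read iteration - write iteration
= 33 - 29 = 4

4


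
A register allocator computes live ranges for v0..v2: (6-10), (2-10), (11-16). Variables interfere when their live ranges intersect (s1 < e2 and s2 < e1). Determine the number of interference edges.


Check all pairs for overlapping intervals.
Two intervals (s1,e1) and (s2,e2) overlap if s1 < e2 and s2 < e1.
v0 (6-10) vs v1..v2: overlaps v1 -> 1
v1 (2-10) vs v2: overlaps none -> 0
Total overlapping pairs = 1 + 0 = 1

1


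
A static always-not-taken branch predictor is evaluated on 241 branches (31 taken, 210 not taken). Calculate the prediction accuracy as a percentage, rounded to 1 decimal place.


Predictor: always-not-taken
Correct predictions = 210
Accuracy = 210 / 241 * 100 = 87.1%

87.1


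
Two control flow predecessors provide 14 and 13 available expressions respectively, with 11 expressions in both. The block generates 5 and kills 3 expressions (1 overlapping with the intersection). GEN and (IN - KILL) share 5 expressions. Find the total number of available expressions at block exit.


IN = intersection of predecessors = 11
IN - KILL = 11 - 1 = 10
|OUT| = |GEN| + |IN - KILL| - |GEN ∩ (IN - KILL)| = 5 + 10 - 5 = 10

10


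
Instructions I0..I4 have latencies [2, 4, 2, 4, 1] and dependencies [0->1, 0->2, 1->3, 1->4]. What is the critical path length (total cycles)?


Compute longest path through dependency graph: dist(Ik) = max over predecessors of dist + latency(Ik).
dist(I0) = latency 2 = 2
dist(I1) = dist(I0) + 4 = 2 + 4 = 6
dist(I2) = dist(I0) + 2 = 2 + 2 = 4
dist(I3) = dist(I1) + 4 = 6 + 4 = 10
dist(I4) = dist(I1) + 1 = 6 + 1 = 7
Critical path = max dist = 10

10


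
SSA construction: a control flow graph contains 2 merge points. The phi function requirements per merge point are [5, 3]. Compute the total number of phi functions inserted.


Total phi functions = sum of phi functions at each join node
= 5 + 3 = 8

8


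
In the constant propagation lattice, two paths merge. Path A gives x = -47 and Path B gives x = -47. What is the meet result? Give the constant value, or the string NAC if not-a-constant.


Meet operation: if both paths give the same constant, result is that constant; if they differ, result is NAC (not-a-constant).
Path A: -47, Path B: -47 -> equal
Result: constant -> -47

-47


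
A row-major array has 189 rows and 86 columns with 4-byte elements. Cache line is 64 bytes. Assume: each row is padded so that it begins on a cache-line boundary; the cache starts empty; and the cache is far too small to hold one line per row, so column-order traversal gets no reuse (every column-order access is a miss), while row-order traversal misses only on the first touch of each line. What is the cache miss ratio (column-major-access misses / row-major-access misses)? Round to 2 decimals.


Each row occupies 86 * 4 = 344 bytes and starts on a line boundary, so it spans ceil(344 / 64) = 6 cache lines.
Row-major traversal misses (one per line touched): 189 * ceil(86 * 4 / 64) = 1134
Column-major traversal misses (no reuse, every access misses): 189 * 86 = 16254
Ratio = 16254 / 1134 = 14.33

14.33


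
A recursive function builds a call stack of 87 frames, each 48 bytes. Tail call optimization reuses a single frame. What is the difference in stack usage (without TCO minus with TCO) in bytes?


Without TCO: 87 * 48 = 4176 bytes
With TCO: reuse 1 frame = 48 bytes
Savings = 4176 - 48 = 4128

4128


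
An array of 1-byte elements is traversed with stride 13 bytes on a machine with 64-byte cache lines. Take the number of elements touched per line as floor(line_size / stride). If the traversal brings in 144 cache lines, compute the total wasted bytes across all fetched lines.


Elements per line = floor(64 / 13) = 4
Bytes used per line = 4 * 1 = 4
Wasted per line = 64 - 4 = 60
Total wasted = 60 * 144 = 8640

8640


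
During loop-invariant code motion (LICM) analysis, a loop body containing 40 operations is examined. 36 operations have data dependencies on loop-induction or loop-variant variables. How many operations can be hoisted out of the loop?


Invariant candidates = total - loop-dependent
= 40 - 36 = 4

4


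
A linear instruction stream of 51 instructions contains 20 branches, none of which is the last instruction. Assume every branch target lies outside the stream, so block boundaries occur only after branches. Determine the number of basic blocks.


With no in-sequence branch targets, the leaders are the first instruction plus the instruction after each branch.
Number of basic blocks = branches + 1
= 20 + 1 = 21

21


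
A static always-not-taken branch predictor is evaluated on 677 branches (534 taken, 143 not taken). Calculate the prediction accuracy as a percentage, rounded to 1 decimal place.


Predictor: always-not-taken
Correct predictions = 143
Accuracy = 143 / 677 * 100 = 21.1%

21.1


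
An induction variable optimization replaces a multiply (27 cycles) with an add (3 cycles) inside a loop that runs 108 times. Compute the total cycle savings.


Per-iteration saving = 27 - 3 = 24
Total saved = 108 * 24 = 2592

2592


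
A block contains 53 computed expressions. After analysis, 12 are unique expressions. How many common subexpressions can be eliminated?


CSE count = total expressions - unique expressions
= 53 - 12 = 41

41


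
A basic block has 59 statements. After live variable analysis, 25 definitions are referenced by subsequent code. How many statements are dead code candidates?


Dead code = total statements - live definitions
= 59 - 25 = 34

34


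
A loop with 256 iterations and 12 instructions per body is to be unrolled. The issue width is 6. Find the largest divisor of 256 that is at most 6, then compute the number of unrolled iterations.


Largest divisor of 256 <= 6 is 4
New iterations = 256 / 4 = 64

64


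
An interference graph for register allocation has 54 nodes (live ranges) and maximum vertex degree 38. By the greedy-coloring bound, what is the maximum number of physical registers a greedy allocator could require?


Greedy coloring never needs more than (max_degree + 1) colors: when coloring a vertex, at most max_degree neighbors are already colored.
Upper bound = 38 + 1 = 39

39


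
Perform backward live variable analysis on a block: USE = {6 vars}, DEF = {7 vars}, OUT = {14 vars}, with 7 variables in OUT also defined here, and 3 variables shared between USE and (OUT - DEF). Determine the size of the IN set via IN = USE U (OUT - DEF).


OUT - DEF: 14 - 7 = 7
|IN| = |USE| + |OUT - DEF| - |USE ∩ (OUT - DEF)| = 6 + 7 - 3 = 10

10


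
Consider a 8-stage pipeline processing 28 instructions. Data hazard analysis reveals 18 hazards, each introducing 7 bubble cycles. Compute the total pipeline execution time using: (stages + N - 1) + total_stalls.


Base cycles = 8 + 28 - 1 = 35
Total stalls = 18 * 7 = 126
Total = 35 + 126 = 161

161


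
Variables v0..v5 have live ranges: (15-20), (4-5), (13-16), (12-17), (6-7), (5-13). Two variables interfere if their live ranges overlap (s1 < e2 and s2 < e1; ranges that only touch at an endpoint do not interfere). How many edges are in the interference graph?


Check all pairs for overlapping intervals.
Two intervals (s1,e1) and (s2,e2) overlap if s1 < e2 and s2 < e1.
v0 (15-20) vs v1..v5: overlaps v2, v3 -> 2
v1 (4-5) vs v2..v5: overlaps none -> 0
v2 (13-16) vs v3..v5: overlaps v3 -> 1
v3 (12-17) vs v4..v5: overlaps v5 -> 1
v4 (6-7) vs v5: overlaps v5 -> 1
Total overlapping pairs = 2 + 0 + 1 + 1 + 1 = 5

5


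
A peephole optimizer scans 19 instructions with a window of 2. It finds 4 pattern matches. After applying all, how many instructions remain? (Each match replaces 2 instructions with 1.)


Each match removes 1 instructions.
Total removed = 4 * 1 = 4
Remaining = 19 - 4 = 15

15


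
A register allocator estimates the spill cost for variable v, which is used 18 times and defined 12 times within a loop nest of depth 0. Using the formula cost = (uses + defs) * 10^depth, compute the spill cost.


uses + defs = 18 + 12 = 30
10^0 = 1
Spill cost = 30 * 1 = 30

30


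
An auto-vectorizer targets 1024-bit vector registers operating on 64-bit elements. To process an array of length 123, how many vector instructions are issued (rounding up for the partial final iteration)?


Width = 1024 / 64 = 16 elements per vector op
Iterations = ceil(123 / 16) = 8

8


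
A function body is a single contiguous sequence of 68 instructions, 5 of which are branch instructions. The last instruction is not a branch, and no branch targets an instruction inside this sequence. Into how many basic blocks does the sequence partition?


With no in-sequence branch targets, the leaders are the first instruction plus the instruction after each branch.
Number of basic blocks = branches + 1
= 5 + 1 = 6

6


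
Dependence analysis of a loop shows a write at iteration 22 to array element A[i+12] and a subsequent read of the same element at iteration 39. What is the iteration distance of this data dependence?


Distance = read iteration - write iteration
= 39 - 22 = 17

17


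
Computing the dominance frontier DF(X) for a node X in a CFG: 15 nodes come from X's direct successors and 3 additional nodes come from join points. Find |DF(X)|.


DF(X) = direct successor contributions + join point contributions
= 15 + 3 = 18

18


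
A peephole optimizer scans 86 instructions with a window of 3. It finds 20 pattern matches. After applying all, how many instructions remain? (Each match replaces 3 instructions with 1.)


Each match removes 2 instructions.
Total removed = 20 * 2 = 40
Remaining = 86 - 40 = 46

46


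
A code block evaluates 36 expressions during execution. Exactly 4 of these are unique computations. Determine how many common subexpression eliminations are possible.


CSE count = total expressions - unique expressions
= 36 - 4 = 32

32


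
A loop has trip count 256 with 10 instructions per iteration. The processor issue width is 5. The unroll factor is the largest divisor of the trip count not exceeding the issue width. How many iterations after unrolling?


Largest divisor of 256 <= 5 is 4
New iterations = 256 / 4 = 64

64


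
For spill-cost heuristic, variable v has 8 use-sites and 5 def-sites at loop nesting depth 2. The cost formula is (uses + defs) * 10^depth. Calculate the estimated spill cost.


uses + defs = 8 + 5 = 13
10^2 = 100
Spill cost = 13 * 100 = 1300

1300


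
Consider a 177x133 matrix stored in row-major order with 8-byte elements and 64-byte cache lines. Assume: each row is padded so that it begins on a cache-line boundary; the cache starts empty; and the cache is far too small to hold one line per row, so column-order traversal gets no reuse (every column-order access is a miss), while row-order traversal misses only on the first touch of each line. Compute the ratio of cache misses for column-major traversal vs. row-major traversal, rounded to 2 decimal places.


Each row occupies 133 * 8 = 1064 bytes and starts on a line boundary, so it spans ceil(1064 / 64) = 17 cache lines.
Row-major traversal misses (one per line touched): 177 * ceil(133 * 8 / 64) = 3009
Column-major traversal misses (no reuse, every access misses): 177 * 133 = 23541
Ratio = 23541 / 3009 = 7.82

7.82


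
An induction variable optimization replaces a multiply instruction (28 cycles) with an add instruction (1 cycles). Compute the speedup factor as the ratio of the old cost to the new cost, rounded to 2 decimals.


Ratio = mult_cost / add_cost = 28 / 1 = 28.0

28.0


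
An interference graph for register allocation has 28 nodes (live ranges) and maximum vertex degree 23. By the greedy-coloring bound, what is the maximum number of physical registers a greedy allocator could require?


Greedy coloring never needs more than (max_degree + 1) colors: when coloring a vertex, at most max_degree neighbors are already colored.
Upper bound = 23 + 1 = 24

24


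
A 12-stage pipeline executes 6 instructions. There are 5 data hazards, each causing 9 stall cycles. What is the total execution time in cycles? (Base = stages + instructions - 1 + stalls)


Base cycles = 12 + 6 - 1 = 17
Total stalls = 5 * 9 = 45
Total = 17 + 45 = 62

62


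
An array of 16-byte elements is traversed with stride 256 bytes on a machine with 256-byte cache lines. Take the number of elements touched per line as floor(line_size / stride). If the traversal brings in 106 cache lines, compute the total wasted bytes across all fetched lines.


Elements per line = floor(256 / 256) = 1
Bytes used per line = 1 * 16 = 16
Wasted per line = 256 - 16 = 240
Total wasted = 240 * 106 = 25440

25440


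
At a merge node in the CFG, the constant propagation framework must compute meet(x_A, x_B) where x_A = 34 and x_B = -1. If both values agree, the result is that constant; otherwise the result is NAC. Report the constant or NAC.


Meet operation: if both paths give the same constant, result is that constant; if they differ, result is NAC (not-a-constant).
Path A: 34, Path B: -1 -> differ
Result: not-a-constant -> NAC

NAC


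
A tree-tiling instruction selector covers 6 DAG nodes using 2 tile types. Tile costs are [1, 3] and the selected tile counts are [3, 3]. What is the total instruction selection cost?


Total cost = sum(count_i * cost_i)
= 3*1 + 3*3
= 12

12


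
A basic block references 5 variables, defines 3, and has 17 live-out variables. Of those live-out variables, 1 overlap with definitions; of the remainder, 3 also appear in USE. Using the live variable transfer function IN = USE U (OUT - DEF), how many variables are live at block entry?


OUT - DEF: 17 - 1 = 16
|IN| = |USE| + |OUT - DEF| - |USE ∩ (OUT - DEF)| = 5 + 16 - 3 = 18

18


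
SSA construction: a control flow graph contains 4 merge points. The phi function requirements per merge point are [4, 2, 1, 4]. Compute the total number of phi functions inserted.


Total phi functions = sum of phi functions at each join node
= 4 + 2 + 1 + 4 = 11

11


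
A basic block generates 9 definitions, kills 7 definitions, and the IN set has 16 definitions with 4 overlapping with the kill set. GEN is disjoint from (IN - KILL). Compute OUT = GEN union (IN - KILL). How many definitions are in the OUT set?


IN - KILL: 16 - 4 = 12 surviving definitions
OUT = GEN + surviving = 9 + 12 = 21

21


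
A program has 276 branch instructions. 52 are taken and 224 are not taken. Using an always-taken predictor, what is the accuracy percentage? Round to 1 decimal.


Predictor: always-taken
Correct predictions = 52
Accuracy = 52 / 276 * 100 = 18.8%

18.8


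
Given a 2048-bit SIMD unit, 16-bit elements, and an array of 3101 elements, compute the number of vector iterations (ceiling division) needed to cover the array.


Width = 2048 / 16 = 128 elements per vector op
Iterations = ceil(3101 / 128) = 25

25


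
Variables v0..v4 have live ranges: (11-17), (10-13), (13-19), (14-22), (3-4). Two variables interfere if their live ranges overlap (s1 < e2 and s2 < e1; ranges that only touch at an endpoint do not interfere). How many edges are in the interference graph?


Check all pairs for overlapping intervals.
Two intervals (s1,e1) and (s2,e2) overlap if s1 < e2 and s2 < e1.
v0 (11-17) vs v1..v4: overlaps v1, v2, v3 -> 3
v1 (10-13) vs v2..v4: overlaps none -> 0
v2 (13-19) vs v3..v4: overlaps v3 -> 1
v3 (14-22) vs v4: overlaps none -> 0
Total overlapping pairs = 3 + 0 + 1 + 0 = 4

4


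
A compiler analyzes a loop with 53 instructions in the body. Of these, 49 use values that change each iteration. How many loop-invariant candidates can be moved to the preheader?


Invariant candidates = total - loop-dependent
= 53 - 49 = 4

4


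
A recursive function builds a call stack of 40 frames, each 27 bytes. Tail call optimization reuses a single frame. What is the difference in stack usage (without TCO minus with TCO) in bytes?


Without TCO: 40 * 27 = 1080 bytes
With TCO: reuse 1 frame = 27 bytes
Savings = 1080 - 27 = 1053

1053


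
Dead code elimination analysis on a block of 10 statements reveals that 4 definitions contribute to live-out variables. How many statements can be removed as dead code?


Dead code = total statements - live definitions
= 10 - 4 = 6

6


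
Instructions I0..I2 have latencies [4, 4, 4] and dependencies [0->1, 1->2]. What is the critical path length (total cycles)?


Compute longest path through dependency graph: dist(Ik) = max over predecessors of dist + latency(Ik).
dist(I0) = latency 4 = 4
dist(I1) = dist(I0) + 4 = 4 + 4 = 8
dist(I2) = dist(I1) + 4 = 8 + 4 = 12
Critical path = max dist = 12

12


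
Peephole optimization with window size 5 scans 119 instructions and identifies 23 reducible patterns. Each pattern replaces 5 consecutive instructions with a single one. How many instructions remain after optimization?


Each match removes 4 instructions.
Total removed = 23 * 4 = 92
Remaining = 119 - 92 = 27

27


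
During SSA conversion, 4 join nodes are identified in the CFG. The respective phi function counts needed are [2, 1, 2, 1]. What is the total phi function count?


Total phi functions = sum of phi functions at each join node
= 2 + 1 + 2 + 1 = 6

6


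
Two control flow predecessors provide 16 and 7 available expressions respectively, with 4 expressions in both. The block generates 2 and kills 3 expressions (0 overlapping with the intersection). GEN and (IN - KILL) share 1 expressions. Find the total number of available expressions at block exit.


IN = intersection of predecessors = 4
IN - KILL = 4 - 0 = 4
|OUT| = |GEN| + |IN - KILL| - |GEN ∩ (IN - KILL)| = 2 + 4 - 1 = 5

5


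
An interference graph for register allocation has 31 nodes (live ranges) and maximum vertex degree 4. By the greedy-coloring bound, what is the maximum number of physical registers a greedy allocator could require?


Greedy coloring never needs more than (max_degree + 1) colors: when coloring a vertex, at most max_degree neighbors are already colored.
Upper bound = 4 + 1 = 5

5


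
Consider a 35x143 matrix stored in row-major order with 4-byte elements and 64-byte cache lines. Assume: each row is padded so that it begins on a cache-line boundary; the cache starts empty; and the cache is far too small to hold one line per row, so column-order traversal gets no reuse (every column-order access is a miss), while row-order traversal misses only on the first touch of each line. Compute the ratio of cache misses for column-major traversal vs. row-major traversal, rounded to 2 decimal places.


Each row occupies 143 * 4 = 572 bytes and starts on a line boundary, so it spans ceil(572 / 64) = 9 cache lines.
Row-major traversal misses (one per line touched): 35 * ceil(143 * 4 / 64) = 315
Column-major traversal misses (no reuse, every access misses): 35 * 143 = 5005
Ratio = 5005 / 315 = 15.89

15.89


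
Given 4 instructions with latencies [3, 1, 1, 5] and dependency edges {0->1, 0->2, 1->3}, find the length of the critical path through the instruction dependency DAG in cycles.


Compute longest path through dependency graph: dist(Ik) = max over predecessors of dist + latency(Ik).
dist(I0) = latency 3 = 3
dist(I1) = dist(I0) + 1 = 3 + 1 = 4
dist(I2) = dist(I0) + 1 = 3 + 1 = 4
dist(I3) = dist(I1) + 5 = 4 + 5 = 9
Critical path = max dist = 9

9


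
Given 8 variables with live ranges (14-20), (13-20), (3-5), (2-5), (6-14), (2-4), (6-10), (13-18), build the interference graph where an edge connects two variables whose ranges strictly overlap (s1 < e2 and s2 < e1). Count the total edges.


Check all pairs for overlapping intervals.
Two intervals (s1,e1) and (s2,e2) overlap if s1 < e2 and s2 < e1.
v0 (14-20) vs v1..v7: overlaps v1, v7 -> 2
v1 (13-20) vs v2..v7: overlaps v4, v7 -> 2
v2 (3-5) vs v3..v7: overlaps v3, v5 -> 2
v3 (2-5) vs v4..v7: overlaps v5 -> 1
v4 (6-14) vs v5..v7: overlaps v6, v7 -> 2
v5 (2-4) vs v6..v7: overlaps none -> 0
v6 (6-10) vs v7: overlaps none -> 0
Total overlapping pairs = 2 + 2 + 2 + 1 + 2 + 0 + 0 = 9

9


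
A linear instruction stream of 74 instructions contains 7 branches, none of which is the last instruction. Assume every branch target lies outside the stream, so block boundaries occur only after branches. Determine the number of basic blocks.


With no in-sequence branch targets, the leaders are the first instruction plus the instruction after each branch.
Number of basic blocks = branches + 1
= 7 + 1 = 8

8
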